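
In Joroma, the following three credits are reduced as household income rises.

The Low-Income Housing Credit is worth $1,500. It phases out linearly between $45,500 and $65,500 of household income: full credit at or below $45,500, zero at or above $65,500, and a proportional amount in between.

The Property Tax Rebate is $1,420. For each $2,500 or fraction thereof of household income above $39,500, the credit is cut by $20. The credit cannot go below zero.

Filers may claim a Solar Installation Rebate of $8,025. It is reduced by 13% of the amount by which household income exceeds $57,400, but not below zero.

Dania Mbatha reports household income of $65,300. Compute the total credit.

$8,213

Low-Income Housing Credit: $65,300 is $19,800 into a $20,000 phase-out range, leaving 200/20,000 of the credit: $1,500 × 200/20,000 = $15.
Property Tax Rebate: income exceeds $39,500 by $25,800, which is 11 full-or-partial $2,500 increments; reduction = 11 × $20 = $220, leaving $1,200.
Solar Installation Rebate: 13% of the $7,900 excess over $57,400 is $1,027; credit = $8,025 − $1,027 = $6,998.
Total: $15 + $1,200 + $6,998 = $8,213.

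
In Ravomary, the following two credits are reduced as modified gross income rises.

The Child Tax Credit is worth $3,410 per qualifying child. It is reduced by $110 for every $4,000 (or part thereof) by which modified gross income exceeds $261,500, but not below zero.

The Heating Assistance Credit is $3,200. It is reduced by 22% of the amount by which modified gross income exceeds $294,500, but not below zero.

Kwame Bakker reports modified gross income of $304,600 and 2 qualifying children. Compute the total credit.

Child Tax Credit: base = 2 × $3,410 = $6,820. income exceeds $261,500 by $43,100, which is 11 full-or-partial $4,000 increments; reduction = 11 × $110 = $1,210, leaving $5,610.
Heating Assistance Credit: 22% of the $10,100 excess over $294,500 is $2,222; credit = $3,200 − $2,222 = $978.
Total: $5,610 + $978 = $6,588.

$6,588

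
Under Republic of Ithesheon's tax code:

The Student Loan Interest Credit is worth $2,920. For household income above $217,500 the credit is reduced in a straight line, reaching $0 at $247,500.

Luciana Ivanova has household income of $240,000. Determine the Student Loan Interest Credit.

$730

Student Loan Interest Credit: $240,000 is $22,500 into a $30,000 phase-out range, leaving 7,500/30,000 of the credit: $2,920 × 7,500/30,000 = $730.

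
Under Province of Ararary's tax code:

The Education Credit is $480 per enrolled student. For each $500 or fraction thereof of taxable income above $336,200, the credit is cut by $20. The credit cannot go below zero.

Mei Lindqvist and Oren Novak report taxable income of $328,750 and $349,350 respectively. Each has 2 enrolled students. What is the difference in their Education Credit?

$540

Mei ($328,750): Education Credit: base = 2 × $480 = $960. $328,750 is at or below the $336,200 threshold, so the full $960 applies.
Oren ($349,350): Education Credit: base = 2 × $480 = $960. income exceeds $336,200 by $13,150, which is 27 full-or-partial $500 increments; reduction = 27 × $20 = $540, leaving $420.
Difference: |$960 − $420| = $540.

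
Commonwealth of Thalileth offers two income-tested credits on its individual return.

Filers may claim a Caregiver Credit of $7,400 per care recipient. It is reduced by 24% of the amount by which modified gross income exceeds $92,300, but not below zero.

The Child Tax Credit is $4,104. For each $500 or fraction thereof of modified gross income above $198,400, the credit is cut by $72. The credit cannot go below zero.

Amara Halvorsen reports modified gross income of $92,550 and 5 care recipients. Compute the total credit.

Caregiver Credit: base = 5 × $7,400 = $37,000. 24% of the $250 excess over $92,300 is $60; credit = $37,000 − $60 = $36,940.
Child Tax Credit: $92,550 is at or below the $198,400 threshold, so the full $4,104 applies.
Total: $36,940 + $4,104 = $41,044.

$41,044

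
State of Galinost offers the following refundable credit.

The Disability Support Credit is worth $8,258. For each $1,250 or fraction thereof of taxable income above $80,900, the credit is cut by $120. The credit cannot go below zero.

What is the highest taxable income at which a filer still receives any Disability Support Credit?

After 68 increments the reduction is 68 × $120 = $8,160, leaving $98; one more increment wipes it out. Increment 68 ends at excess 68 × $1,250 = $85,000, so the highest qualifying income is $80,900 + $85,000 = $165,900.

$165,900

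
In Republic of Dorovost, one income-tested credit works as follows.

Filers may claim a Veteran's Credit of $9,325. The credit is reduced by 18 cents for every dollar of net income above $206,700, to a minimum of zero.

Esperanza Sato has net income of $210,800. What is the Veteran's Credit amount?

Veteran's Credit: 18% of the $4,100 excess over $206,700 is $738; credit = $9,325 − $738 = $8,587.

$8,587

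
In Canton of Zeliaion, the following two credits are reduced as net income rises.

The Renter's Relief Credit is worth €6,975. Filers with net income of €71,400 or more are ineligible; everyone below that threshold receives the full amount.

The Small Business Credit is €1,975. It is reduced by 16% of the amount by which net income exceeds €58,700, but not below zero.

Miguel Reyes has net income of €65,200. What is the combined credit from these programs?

Renter's Relief Credit: €65,200 is below the €71,400 cutoff, so the full €6,975 applies.
Small Business Credit: 16% of the €6,500 excess over €58,700 is €1,040; credit = €1,975 − €1,040 = €935.
Total: €6,975 + €935 = €7,910.

€7,910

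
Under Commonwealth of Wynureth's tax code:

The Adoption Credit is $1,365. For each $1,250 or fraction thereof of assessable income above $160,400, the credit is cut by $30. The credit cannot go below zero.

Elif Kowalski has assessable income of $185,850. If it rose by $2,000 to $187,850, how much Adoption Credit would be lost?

At $185,850 — income exceeds $160,400 by $25,450, which is 21 full-or-partial $1,250 increments; reduction = 21 × $30 = $630, leaving $735.
At $187,850 — income exceeds $160,400 by $27,450, which is 22 full-or-partial $1,250 increments; reduction = 22 × $30 = $660, leaving $705.
Lost: $735 − $705 = $30.

$30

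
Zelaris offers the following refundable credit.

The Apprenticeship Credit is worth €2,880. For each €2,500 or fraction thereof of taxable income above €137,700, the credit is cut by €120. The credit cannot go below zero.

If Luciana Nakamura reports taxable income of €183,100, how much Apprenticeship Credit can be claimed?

€600

Apprenticeship Credit: income exceeds €137,700 by €45,400, which is 19 full-or-partial €2,500 increments; reduction = 19 × €120 = €2,280, leaving €600.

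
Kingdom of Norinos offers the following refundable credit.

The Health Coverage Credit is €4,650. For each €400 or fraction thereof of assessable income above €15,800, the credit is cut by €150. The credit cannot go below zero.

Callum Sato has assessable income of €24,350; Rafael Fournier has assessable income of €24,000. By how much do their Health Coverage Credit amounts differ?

Callum (€24,350): Health Coverage Credit: income exceeds €15,800 by €8,550, which is 22 full-or-partial €400 increments; reduction = 22 × €150 = €3,300, leaving €1,350.
Rafael (€24,000): Health Coverage Credit: income exceeds €15,800 by €8,200, which is 21 full-or-partial €400 increments; reduction = 21 × €150 = €3,150, leaving €1,500.
Difference: |€1,350 − €1,500| = €150.

€150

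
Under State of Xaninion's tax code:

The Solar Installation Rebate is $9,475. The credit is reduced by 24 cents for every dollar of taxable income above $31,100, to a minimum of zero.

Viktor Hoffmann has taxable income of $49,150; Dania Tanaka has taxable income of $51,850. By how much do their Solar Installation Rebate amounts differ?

$648

Viktor ($49,150): Solar Installation Rebate: 24% of the $18,050 excess over $31,100 is $4,332; credit = $9,475 − $4,332 = $5,143.
Dania ($51,850): Solar Installation Rebate: 24% of the $20,750 excess over $31,100 is $4,980; credit = $9,475 − $4,980 = $4,495.
Difference: |$5,143 − $4,495| = $648.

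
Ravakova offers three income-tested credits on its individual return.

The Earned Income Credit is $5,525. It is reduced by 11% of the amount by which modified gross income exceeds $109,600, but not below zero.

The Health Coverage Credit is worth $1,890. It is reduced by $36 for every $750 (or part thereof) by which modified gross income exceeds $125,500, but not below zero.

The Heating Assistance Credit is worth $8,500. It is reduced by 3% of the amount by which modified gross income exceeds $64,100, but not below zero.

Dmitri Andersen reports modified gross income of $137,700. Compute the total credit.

Earned Income Credit: 11% of the $28,100 excess over $109,600 is $3,091; credit = $5,525 − $3,091 = $2,434.
Health Coverage Credit: income exceeds $125,500 by $12,200, which is 17 full-or-partial $750 increments; reduction = 17 × $36 = $612, leaving $1,278.
Heating Assistance Credit: 3% of the $73,600 excess over $64,100 is $2,208; credit = $8,500 − $2,208 = $6,292.
Total: $2,434 + $1,278 + $6,292 = $10,004.

$10,004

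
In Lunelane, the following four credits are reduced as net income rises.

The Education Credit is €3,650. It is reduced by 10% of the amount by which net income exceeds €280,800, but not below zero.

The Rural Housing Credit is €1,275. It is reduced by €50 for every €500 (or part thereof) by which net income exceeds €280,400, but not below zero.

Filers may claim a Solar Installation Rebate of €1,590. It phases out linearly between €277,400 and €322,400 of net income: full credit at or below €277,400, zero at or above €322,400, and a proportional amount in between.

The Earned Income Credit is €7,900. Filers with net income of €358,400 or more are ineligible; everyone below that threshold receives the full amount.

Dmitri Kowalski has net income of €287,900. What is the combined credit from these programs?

€12,584

Education Credit: 10% of the €7,100 excess over €280,800 is €710; credit = €3,650 − €710 = €2,940.
Rural Housing Credit: income exceeds €280,400 by €7,500, which is 15 full-or-partial €500 increments; reduction = 15 × €50 = €750, leaving €525.
Solar Installation Rebate: €287,900 is €10,500 into a €45,000 phase-out range, leaving 34,500/45,000 of the credit: €1,590 × 34,500/45,000 = €1,219.
Earned Income Credit: €287,900 is below the €358,400 cutoff, so the full €7,900 applies.
Total: €2,940 + €525 + €1,219 + €7,900 = €12,584.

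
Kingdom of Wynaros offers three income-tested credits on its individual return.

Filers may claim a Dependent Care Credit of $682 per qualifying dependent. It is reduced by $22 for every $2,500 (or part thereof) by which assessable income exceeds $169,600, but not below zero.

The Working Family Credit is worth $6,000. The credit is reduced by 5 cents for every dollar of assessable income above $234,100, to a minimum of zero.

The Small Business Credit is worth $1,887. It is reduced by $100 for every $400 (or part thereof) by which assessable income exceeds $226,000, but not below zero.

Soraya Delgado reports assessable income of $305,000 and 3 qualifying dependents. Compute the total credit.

$3,291

Dependent Care Credit: base = 3 × $682 = $2,046. income exceeds $169,600 by $135,400, which is 55 full-or-partial $2,500 increments; reduction = 55 × $22 = $1,210, leaving $836.
Working Family Credit: 5% of the $70,900 excess over $234,100 is $3,545; credit = $6,000 − $3,545 = $2,455.
Small Business Credit: income exceeds $226,000 by $79,000 → 198 increments × $100 = $19,800 ≥ base, so the credit is $0.
Total: $836 + $2,455 + $0 = $3,291.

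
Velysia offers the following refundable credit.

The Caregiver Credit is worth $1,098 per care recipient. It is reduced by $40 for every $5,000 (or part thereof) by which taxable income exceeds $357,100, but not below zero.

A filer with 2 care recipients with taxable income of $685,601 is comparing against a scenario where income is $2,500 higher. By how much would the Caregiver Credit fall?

At $685,601 — base = 2 × $1,098 = $2,196. income exceeds $357,100 by $328,501 → 66 increments × $40 = $2,640 ≥ base, so the credit is $0.
At $688,101 — base = 2 × $1,098 = $2,196. income exceeds $357,100 by $331,001 → 67 increments × $40 = $2,680 ≥ base, so the credit is $0.
Lost: $0 − $0 = $0.

$0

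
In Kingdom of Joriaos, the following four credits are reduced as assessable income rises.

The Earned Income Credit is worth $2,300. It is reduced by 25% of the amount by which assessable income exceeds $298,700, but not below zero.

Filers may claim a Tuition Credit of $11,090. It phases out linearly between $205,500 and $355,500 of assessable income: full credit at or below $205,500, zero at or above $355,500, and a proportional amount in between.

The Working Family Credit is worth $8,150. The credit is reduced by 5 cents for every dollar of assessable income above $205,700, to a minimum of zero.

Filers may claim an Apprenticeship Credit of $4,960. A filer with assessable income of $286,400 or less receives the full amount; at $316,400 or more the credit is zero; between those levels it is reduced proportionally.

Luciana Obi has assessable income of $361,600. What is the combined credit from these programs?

Earned Income Credit: 25% of the $62,900 excess over $298,700 is $15,725 ≥ base, so the credit is $0.
Tuition Credit: $361,600 is at or above $355,500, so the credit is $0.
Working Family Credit: 5% of the $155,900 excess over $205,700 is $7,795; credit = $8,150 − $7,795 = $355.
Apprenticeship Credit: $361,600 is at or above $316,400, so the credit is $0.
Total: $0 + $0 + $355 + $0 = $355.

$355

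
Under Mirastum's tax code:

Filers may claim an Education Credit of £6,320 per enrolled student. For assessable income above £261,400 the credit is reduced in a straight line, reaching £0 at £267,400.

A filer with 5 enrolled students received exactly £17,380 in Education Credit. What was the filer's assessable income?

Full credit = 5 × £6,320 = £31,600.
£17,380 is 17,380/31,600 of the full £31,600, so 14,220/31,600 of the £6,000 range has been used: income = £261,400 + £6,000 × 14,220/31,600 = £264,100.

£264,100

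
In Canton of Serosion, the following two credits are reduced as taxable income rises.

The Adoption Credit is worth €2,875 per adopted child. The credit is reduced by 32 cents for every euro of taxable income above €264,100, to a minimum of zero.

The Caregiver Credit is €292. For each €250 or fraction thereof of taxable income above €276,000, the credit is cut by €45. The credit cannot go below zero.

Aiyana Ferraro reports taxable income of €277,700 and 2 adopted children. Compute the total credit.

Adoption Credit: base = 2 × €2,875 = €5,750. 32% of the €13,600 excess over €264,100 is €4,352; credit = €5,750 − €4,352 = €1,398.
Caregiver Credit: income exceeds €276,000 by €1,700 → 7 increments × €45 = €315 ≥ base, so the credit is €0.
Total: €1,398 + €0 = €1,398.

€1,398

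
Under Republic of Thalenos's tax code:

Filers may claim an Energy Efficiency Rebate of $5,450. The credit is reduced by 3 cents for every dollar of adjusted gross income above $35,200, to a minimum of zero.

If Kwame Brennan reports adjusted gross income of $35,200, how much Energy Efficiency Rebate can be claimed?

$5,450

Energy Efficiency Rebate: $35,200 is at or below the $35,200 threshold, so the full $5,450 applies.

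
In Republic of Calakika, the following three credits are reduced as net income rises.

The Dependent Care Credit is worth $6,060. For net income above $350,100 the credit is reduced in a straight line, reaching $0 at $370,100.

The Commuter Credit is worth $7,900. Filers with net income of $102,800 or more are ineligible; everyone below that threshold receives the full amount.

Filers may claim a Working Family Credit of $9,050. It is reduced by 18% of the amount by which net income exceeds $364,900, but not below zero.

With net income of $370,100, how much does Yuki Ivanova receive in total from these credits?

Dependent Care Credit: $370,100 is at or above $370,100, so the credit is $0.
Commuter Credit: $370,100 meets or exceeds the $102,800 cutoff, so the credit is $0.
Working Family Credit: 18% of the $5,200 excess over $364,900 is $936; credit = $9,050 − $936 = $8,114.
Total: $0 + $0 + $8,114 = $8,114.

$8,114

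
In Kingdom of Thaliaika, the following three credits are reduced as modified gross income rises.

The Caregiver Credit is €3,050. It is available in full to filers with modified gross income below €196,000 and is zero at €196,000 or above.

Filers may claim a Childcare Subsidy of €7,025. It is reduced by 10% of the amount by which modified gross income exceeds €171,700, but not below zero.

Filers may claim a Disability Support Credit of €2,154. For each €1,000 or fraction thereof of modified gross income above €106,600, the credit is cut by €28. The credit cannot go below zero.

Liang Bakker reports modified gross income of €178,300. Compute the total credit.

€9,553

Caregiver Credit: €178,300 is below the €196,000 cutoff, so the full €3,050 applies.
Childcare Subsidy: 10% of the €6,600 excess over €171,700 is €660; credit = €7,025 − €660 = €6,365.
Disability Support Credit: income exceeds €106,600 by €71,700, which is 72 full-or-partial €1,000 increments; reduction = 72 × €28 = €2,016, leaving €138.
Total: €3,050 + €6,365 + €138 = €9,553.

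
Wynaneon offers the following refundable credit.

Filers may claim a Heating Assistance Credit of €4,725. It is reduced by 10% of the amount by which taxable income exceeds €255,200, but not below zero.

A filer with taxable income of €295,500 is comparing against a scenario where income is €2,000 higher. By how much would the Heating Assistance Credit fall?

At €295,500 — 10% of the €40,300 excess over €255,200 is €4,030; credit = €4,725 − €4,030 = €695.
At €297,500 — 10% of the €42,300 excess over €255,200 is €4,230; credit = €4,725 − €4,230 = €495.
Lost: €695 − €495 = €200.

€200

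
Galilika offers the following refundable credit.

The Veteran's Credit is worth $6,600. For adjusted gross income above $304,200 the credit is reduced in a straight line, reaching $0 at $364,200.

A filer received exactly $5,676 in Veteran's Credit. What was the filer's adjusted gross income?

$312,600

$5,676 is 5,676/6,600 of the full $6,600, so 924/6,600 of the $60,000 range has been used: income = $304,200 + $60,000 × 924/6,600 = $312,600.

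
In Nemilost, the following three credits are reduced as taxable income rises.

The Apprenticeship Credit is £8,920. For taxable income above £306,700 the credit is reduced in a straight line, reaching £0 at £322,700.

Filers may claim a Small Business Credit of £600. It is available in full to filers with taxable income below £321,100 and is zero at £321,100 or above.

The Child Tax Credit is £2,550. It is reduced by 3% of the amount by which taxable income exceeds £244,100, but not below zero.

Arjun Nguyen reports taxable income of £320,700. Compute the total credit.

£1,967

Apprenticeship Credit: £320,700 is £14,000 into a £16,000 phase-out range, leaving 2,000/16,000 of the credit: £8,920 × 2,000/16,000 = £1,115.
Small Business Credit: £320,700 is below the £321,100 cutoff, so the full £600 applies.
Child Tax Credit: 3% of the £76,600 excess over £244,100 is £2,298; credit = £2,550 − £2,298 = £252.
Total: £1,115 + £600 + £252 = £1,967.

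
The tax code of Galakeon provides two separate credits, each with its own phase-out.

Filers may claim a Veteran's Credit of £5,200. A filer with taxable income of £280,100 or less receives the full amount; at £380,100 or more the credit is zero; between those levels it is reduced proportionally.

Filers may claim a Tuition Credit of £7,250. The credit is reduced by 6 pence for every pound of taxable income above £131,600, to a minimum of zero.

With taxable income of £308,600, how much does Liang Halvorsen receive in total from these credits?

Veteran's Credit: £308,600 is £28,500 into a £100,000 phase-out range, leaving 71,500/100,000 of the credit: £5,200 × 71,500/100,000 = £3,718.
Tuition Credit: 6% of the £177,000 excess over £131,600 is £10,620 ≥ base, so the credit is £0.
Total: £3,718 + £0 = £3,718.

£3,718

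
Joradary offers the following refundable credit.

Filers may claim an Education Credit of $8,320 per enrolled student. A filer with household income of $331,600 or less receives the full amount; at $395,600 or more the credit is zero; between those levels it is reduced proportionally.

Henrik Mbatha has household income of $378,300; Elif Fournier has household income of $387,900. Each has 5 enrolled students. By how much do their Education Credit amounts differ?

$6,240

Henrik ($378,300): Education Credit: base = 5 × $8,320 = $41,600. $378,300 is $46,700 into a $64,000 phase-out range, leaving 17,300/64,000 of the credit: $41,600 × 17,300/64,000 = $11,245.
Elif ($387,900): Education Credit: base = 5 × $8,320 = $41,600. $387,900 is $56,300 into a $64,000 phase-out range, leaving 7,700/64,000 of the credit: $41,600 × 7,700/64,000 = $5,005.
Difference: |$11,245 − $5,005| = $6,240.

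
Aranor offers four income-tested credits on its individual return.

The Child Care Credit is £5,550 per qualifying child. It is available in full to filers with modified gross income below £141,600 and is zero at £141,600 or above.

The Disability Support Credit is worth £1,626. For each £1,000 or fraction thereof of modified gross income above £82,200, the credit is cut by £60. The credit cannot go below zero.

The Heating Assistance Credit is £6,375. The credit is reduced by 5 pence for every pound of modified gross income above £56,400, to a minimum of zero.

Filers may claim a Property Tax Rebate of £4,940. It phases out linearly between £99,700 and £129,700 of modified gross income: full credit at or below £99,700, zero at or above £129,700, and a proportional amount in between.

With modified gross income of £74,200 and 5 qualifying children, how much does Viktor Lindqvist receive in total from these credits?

Child Care Credit: base = 5 × £5,550 = £27,750. £74,200 is below the £141,600 cutoff, so the full £27,750 applies.
Disability Support Credit: £74,200 is at or below the £82,200 threshold, so the full £1,626 applies.
Heating Assistance Credit: 5% of the £17,800 excess over £56,400 is £890; credit = £6,375 − £890 = £5,485.
Property Tax Rebate: £74,200 is at or below the £99,700 threshold, so the full £4,940 applies.
Total: £27,750 + £1,626 + £5,485 + £4,940 = £39,801.

£39,801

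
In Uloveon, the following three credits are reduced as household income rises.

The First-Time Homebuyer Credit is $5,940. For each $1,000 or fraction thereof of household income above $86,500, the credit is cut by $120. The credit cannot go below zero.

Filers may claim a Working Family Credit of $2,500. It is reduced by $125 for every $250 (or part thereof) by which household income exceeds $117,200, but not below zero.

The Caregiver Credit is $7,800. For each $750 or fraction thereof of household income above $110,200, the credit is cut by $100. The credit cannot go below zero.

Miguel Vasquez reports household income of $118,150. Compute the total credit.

$10,800

First-Time Homebuyer Credit: income exceeds $86,500 by $31,650, which is 32 full-or-partial $1,000 increments; reduction = 32 × $120 = $3,840, leaving $2,100.
Working Family Credit: income exceeds $117,200 by $950, which is 4 full-or-partial $250 increments; reduction = 4 × $125 = $500, leaving $2,000.
Caregiver Credit: income exceeds $110,200 by $7,950, which is 11 full-or-partial $750 increments; reduction = 11 × $100 = $1,100, leaving $6,700.
Total: $2,100 + $2,000 + $6,700 = $10,800.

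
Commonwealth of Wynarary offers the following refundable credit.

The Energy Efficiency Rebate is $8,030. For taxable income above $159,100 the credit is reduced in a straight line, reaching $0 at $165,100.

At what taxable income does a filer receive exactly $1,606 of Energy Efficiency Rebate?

$1,606 is 1,606/8,030 of the full $8,030, so 6,424/8,030 of the $6,000 range has been used: income = $159,100 + $6,000 × 6,424/8,030 = $163,900.

$163,900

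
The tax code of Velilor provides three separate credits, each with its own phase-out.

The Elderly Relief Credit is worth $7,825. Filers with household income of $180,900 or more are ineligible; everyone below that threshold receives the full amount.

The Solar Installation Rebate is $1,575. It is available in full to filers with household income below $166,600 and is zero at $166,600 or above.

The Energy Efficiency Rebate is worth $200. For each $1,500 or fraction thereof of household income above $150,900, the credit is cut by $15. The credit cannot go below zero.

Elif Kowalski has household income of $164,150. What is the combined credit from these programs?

Elderly Relief Credit: $164,150 is below the $180,900 cutoff, so the full $7,825 applies.
Solar Installation Rebate: $164,150 is below the $166,600 cutoff, so the full $1,575 applies.
Energy Efficiency Rebate: income exceeds $150,900 by $13,250, which is 9 full-or-partial $1,500 increments; reduction = 9 × $15 = $135, leaving $65.
Total: $7,825 + $1,575 + $65 = $9,465.

$9,465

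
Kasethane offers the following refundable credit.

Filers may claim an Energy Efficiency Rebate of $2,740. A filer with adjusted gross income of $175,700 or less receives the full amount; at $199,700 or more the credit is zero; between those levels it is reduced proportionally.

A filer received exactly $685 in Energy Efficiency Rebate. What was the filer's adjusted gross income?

$685 is 685/2,740 of the full $2,740, so 2,055/2,740 of the $24,000 range has been used: income = $175,700 + $24,000 × 2,055/2,740 = $193,700.

$193,700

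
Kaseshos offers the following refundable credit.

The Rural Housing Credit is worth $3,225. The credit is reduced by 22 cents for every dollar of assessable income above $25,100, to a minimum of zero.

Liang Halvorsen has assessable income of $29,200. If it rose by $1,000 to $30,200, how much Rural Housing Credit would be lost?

At $29,200 — 22% of the $4,100 excess over $25,100 is $902; credit = $3,225 − $902 = $2,323.
At $30,200 — 22% of the $5,100 excess over $25,100 is $1,122; credit = $3,225 − $1,122 = $2,103.
Lost: $2,323 − $2,103 = $220.

$220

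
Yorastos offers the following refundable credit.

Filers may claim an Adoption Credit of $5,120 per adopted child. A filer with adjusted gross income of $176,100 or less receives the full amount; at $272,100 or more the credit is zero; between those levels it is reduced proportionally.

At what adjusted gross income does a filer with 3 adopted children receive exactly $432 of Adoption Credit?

$269,400

Full credit = 3 × $5,120 = $15,360.
$432 is 432/15,360 of the full $15,360, so 14,928/15,360 of the $96,000 range has been used: income = $176,100 + $96,000 × 14,928/15,360 = $269,400.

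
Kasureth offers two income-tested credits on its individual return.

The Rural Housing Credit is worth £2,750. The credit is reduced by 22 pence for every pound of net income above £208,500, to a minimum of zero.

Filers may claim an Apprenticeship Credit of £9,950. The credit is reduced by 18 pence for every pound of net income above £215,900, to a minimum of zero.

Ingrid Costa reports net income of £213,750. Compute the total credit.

£11,545

Rural Housing Credit: 22% of the £5,250 excess over £208,500 is £1,155; credit = £2,750 − £1,155 = £1,595.
Apprenticeship Credit: £213,750 is at or below the £215,900 threshold, so the full £9,950 applies.
Total: £1,595 + £9,950 = £11,545.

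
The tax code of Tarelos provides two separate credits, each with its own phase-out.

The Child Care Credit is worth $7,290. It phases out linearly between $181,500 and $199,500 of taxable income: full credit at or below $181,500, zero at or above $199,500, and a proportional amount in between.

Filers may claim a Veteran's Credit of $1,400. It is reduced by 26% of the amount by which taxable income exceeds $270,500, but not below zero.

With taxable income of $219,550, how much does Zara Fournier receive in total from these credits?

$1,400

Child Care Credit: $219,550 is at or above $199,500, so the credit is $0.
Veteran's Credit: $219,550 is at or below the $270,500 threshold, so the full $1,400 applies.
Total: $0 + $1,400 = $1,400.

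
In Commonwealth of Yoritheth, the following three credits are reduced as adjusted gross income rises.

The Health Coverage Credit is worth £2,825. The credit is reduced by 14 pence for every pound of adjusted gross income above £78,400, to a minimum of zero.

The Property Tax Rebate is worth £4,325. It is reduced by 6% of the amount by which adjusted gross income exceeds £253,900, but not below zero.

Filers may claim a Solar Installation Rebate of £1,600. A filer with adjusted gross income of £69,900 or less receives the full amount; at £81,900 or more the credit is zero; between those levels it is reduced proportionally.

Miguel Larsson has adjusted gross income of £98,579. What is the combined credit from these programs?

Health Coverage Credit: 14% of the £20,179 excess over £78,400 is £2,825.06 ≥ base, so the credit is £0.
Property Tax Rebate: £98,579 is at or below the £253,900 threshold, so the full £4,325 applies.
Solar Installation Rebate: £98,579 is at or above £81,900, so the credit is £0.
Total: £0 + £4,325 + £0 = £4,325.

£4,325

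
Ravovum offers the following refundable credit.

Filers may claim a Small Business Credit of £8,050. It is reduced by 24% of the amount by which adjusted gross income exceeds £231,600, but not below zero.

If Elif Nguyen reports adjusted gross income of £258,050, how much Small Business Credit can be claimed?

Small Business Credit: 24% of the £26,450 excess over £231,600 is £6,348; credit = £8,050 − £6,348 = £1,702.

£1,702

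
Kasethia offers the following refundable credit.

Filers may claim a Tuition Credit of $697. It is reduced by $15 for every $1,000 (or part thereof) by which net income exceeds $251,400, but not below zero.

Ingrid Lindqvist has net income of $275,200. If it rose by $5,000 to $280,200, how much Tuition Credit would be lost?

$75

At $275,200 — income exceeds $251,400 by $23,800, which is 24 full-or-partial $1,000 increments; reduction = 24 × $15 = $360, leaving $337.
At $280,200 — income exceeds $251,400 by $28,800, which is 29 full-or-partial $1,000 increments; reduction = 29 × $15 = $435, leaving $262.
Lost: $337 − $262 = $75.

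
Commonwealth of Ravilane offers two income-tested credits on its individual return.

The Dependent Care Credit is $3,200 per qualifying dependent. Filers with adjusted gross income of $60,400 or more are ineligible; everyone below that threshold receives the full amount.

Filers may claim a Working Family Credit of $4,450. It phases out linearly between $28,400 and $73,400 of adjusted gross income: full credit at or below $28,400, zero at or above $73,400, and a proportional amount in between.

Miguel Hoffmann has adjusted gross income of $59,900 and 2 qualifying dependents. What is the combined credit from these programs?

$7,735

Dependent Care Credit: base = 2 × $3,200 = $6,400. $59,900 is below the $60,400 cutoff, so the full $6,400 applies.
Working Family Credit: $59,900 is $31,500 into a $45,000 phase-out range, leaving 13,500/45,000 of the credit: $4,450 × 13,500/45,000 = $1,335.
Total: $6,400 + $1,335 = $7,735.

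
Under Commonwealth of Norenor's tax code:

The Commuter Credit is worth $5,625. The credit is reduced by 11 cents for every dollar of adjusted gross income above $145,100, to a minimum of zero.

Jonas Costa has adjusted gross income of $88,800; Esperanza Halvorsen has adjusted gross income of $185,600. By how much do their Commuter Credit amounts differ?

$4,455

Jonas ($88,800): Commuter Credit: $88,800 is at or below the $145,100 threshold, so the full $5,625 applies.
Esperanza ($185,600): Commuter Credit: 11% of the $40,500 excess over $145,100 is $4,455; credit = $5,625 − $4,455 = $1,170.
Difference: |$5,625 − $1,170| = $4,455.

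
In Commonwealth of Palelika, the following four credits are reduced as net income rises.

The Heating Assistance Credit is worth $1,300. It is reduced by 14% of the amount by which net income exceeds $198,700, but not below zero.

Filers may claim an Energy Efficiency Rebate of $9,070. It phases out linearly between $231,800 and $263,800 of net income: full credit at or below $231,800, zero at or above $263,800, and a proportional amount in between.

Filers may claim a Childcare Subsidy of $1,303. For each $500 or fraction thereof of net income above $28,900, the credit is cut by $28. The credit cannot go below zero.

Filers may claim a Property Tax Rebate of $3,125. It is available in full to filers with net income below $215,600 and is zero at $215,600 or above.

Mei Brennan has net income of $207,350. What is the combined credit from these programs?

Heating Assistance Credit: 14% of the $8,650 excess over $198,700 is $1,211; credit = $1,300 − $1,211 = $89.
Energy Efficiency Rebate: $207,350 is at or below the $231,800 threshold, so the full $9,070 applies.
Childcare Subsidy: income exceeds $28,900 by $178,450 → 357 increments × $28 = $9,996 ≥ base, so the credit is $0.
Property Tax Rebate: $207,350 is below the $215,600 cutoff, so the full $3,125 applies.
Total: $89 + $9,070 + $0 + $3,125 = $12,284.

$12,284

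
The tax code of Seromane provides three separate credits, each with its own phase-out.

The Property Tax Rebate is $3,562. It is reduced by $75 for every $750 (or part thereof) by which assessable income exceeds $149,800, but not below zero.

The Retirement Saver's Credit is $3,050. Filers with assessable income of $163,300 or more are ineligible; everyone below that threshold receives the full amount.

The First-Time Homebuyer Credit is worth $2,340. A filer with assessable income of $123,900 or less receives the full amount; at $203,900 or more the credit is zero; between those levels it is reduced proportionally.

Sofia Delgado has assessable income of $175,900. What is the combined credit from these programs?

$1,756

Property Tax Rebate: income exceeds $149,800 by $26,100, which is 35 full-or-partial $750 increments; reduction = 35 × $75 = $2,625, leaving $937.
Retirement Saver's Credit: $175,900 meets or exceeds the $163,300 cutoff, so the credit is $0.
First-Time Homebuyer Credit: $175,900 is $52,000 into a $80,000 phase-out range, leaving 28,000/80,000 of the credit: $2,340 × 28,000/80,000 = $819.
Total: $937 + $0 + $819 = $1,756.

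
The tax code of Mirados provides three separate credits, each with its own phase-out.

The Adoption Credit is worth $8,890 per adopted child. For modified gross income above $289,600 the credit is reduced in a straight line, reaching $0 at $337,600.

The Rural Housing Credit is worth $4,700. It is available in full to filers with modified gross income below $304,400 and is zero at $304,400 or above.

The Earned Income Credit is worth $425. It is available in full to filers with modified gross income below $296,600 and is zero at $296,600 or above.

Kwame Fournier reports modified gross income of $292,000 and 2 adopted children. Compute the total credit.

Adoption Credit: base = 2 × $8,890 = $17,780. $292,000 is $2,400 into a $48,000 phase-out range, leaving 45,600/48,000 of the credit: $17,780 × 45,600/48,000 = $16,891.
Rural Housing Credit: $292,000 is below the $304,400 cutoff, so the full $4,700 applies.
Earned Income Credit: $292,000 is below the $296,600 cutoff, so the full $425 applies.
Total: $16,891 + $4,700 + $425 = $22,016.

$22,016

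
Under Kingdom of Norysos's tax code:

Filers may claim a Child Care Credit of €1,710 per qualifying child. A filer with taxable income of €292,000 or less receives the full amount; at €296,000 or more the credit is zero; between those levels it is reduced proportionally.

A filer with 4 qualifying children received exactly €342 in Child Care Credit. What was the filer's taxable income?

€295,800

Full credit = 4 × €1,710 = €6,840.
€342 is 342/6,840 of the full €6,840, so 6,498/6,840 of the €4,000 range has been used: income = €292,000 + €4,000 × 6,498/6,840 = €295,800.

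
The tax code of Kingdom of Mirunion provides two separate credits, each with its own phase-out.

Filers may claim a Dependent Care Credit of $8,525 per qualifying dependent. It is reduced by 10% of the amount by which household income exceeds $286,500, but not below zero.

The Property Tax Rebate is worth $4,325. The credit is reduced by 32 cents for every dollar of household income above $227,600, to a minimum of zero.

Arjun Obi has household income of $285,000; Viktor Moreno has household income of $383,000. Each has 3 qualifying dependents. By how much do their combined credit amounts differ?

Arjun ($285,000): Dependent Care Credit: base = 3 × $8,525 = $25,575. $285,000 is at or below the $286,500 threshold, so the full $25,575 applies. Property Tax Rebate: 32% of the $57,400 excess over $227,600 is $18,368 ≥ base, so the credit is $0. total $25,575 + $0 = $25,575
Viktor ($383,000): Dependent Care Credit: base = 3 × $8,525 = $25,575. 10% of the $96,500 excess over $286,500 is $9,650; credit = $25,575 − $9,650 = $15,925. Property Tax Rebate: 32% of the $155,400 excess over $227,600 is $49,728 ≥ base, so the credit is $0. total $15,925 + $0 = $15,925
Difference: |$25,575 − $15,925| = $9,650.

$9,650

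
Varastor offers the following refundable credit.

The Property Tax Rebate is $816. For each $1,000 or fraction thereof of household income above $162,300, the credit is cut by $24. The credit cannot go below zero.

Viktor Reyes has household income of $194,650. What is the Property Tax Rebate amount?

Property Tax Rebate: income exceeds $162,300 by $32,350, which is 33 full-or-partial $1,000 increments; reduction = 33 × $24 = $792, leaving $24.

$24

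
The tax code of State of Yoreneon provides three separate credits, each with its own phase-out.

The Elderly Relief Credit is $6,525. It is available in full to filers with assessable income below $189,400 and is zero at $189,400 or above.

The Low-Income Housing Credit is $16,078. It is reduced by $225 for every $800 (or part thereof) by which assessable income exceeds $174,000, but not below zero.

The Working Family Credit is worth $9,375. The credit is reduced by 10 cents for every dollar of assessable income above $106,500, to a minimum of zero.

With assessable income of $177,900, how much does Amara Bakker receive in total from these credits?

$23,713

Elderly Relief Credit: $177,900 is below the $189,400 cutoff, so the full $6,525 applies.
Low-Income Housing Credit: income exceeds $174,000 by $3,900, which is 5 full-or-partial $800 increments; reduction = 5 × $225 = $1,125, leaving $14,953.
Working Family Credit: 10% of the $71,400 excess over $106,500 is $7,140; credit = $9,375 − $7,140 = $2,235.
Total: $6,525 + $14,953 + $2,235 = $23,713.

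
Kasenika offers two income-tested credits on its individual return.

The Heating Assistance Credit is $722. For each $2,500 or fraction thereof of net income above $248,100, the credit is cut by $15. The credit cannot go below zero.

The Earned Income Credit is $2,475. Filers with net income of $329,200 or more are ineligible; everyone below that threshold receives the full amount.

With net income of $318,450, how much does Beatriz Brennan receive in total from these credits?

$2,762

Heating Assistance Credit: income exceeds $248,100 by $70,350, which is 29 full-or-partial $2,500 increments; reduction = 29 × $15 = $435, leaving $287.
Earned Income Credit: $318,450 is below the $329,200 cutoff, so the full $2,475 applies.
Total: $287 + $2,475 = $2,762.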